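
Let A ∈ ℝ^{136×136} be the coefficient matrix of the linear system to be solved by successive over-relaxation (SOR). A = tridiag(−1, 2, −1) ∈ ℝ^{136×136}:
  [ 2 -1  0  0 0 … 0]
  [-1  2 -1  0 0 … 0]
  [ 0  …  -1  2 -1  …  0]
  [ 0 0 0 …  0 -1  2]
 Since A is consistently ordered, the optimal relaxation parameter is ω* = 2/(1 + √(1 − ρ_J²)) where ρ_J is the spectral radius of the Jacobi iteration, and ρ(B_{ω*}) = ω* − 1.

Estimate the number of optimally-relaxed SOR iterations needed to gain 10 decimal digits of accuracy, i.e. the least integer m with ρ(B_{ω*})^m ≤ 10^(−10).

m = 503

B_J for the 136×136 system has eigenvalues cos(kπ/137); ρ_J = cos(π/137) = 0.9997371.
1 − cos²(π/137) = sin²(π/137) ⇒ √(1−ρ_J²) = sin(π/137) = 0.0229293.
ω* = 2/(1+0.0229293) = 1.9551693
ρ(B_{ω*}) = ω*−1 = 0.9551693
(0.9551693)^m ≤ 10^{−10}  ⇒  m·ln(0.9551693) ≤ −10·ln10  ⇒  m ≥ 502.018  ⇒  m = 503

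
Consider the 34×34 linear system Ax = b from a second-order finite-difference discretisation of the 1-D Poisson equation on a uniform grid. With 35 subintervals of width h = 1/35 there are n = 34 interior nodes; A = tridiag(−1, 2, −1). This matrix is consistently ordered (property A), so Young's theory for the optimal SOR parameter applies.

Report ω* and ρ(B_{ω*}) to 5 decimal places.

spectrum of D⁻¹(L+U) = {cos(kπ/35) : 1≤k≤34}; ρ_J = cos(π/35) = 0.99597.
√(1 − cos²(π/35)) = sin(π/35) ≈ 0.089639.
Young: ω* = 2/(1+√(1−ρ_J²)) = 2/(1+0.089639) = 2/1.089639 = 1.83547.
ρ(B_{ω*}) = ω*−1 = 0.83547

ω* = 1.83547, ρ_SOR = 0.83547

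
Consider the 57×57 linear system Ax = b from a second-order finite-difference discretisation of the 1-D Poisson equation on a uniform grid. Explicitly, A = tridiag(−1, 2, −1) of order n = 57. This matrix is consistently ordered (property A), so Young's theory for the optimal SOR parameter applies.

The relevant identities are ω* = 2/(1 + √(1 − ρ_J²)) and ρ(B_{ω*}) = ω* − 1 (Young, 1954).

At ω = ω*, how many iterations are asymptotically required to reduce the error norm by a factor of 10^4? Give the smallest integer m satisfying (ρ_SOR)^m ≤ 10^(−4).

½·tridiag(1,0,1) at n=57: λ_k = cos(kπ/58); max |λ| at k=1 ⇒ ρ_J = cos(π/58) ≈ 0.9985334.
1 − cos²(π/58) = sin²(π/58) ⇒ √(1−ρ_J²) = sin(π/58) = 0.0541389.
Young: ω* = 2/(1+√(1−ρ_J²)) = 2/(1+0.0541389) = 2/1.0541389 = 1.8972832.
ρ_SOR = ω* − 1 ≈ 0.8972832.
Need (0.8972832)^m ≤ 10^(−4): m ≥ 4·ln10/|ln 0.8972832| = 9.21034/0.108384 = 84.979 ⇒ m = 85.

m = 85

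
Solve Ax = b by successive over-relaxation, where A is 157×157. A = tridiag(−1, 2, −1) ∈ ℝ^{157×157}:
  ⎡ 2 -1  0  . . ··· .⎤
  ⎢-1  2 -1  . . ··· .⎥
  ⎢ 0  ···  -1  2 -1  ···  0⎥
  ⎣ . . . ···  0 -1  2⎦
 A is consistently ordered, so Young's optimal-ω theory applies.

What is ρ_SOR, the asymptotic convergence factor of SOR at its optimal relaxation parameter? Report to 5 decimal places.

B_J for the 157×157 system has eigenvalues cos(kπ/158); ρ_J = cos(π/158) = 0.99980.
√(1 − cos²(π/158)) = sin(π/158) ≈ 0.019882.
Young: ω* = 2/(1+√(1−ρ_J²)) = 2/(1+0.019882) = 2/1.019882 = 1.96101.
and ρ(B_{ω*}) = 1.96101 − 1 = 0.96101.

ρ_SOR = 0.96101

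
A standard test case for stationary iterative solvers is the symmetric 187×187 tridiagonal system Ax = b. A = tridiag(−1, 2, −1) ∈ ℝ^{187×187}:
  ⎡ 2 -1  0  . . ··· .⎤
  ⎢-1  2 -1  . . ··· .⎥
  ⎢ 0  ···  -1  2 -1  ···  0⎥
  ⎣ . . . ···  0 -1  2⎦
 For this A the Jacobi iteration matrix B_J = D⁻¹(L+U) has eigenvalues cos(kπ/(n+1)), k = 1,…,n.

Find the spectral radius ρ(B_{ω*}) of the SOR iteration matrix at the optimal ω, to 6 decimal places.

ρ_J = max_k |cos(kπ/188)| = cos(π/188) = 0.999860
√(1−ρ_J²) = |sin(π/188)| = 0.0167098
So ω* = 2/1.0167098 = 1.967130 (Young).
ρ(B_{ω*}) = ω*−1 = 0.967130

ρ_SOR = 0.967130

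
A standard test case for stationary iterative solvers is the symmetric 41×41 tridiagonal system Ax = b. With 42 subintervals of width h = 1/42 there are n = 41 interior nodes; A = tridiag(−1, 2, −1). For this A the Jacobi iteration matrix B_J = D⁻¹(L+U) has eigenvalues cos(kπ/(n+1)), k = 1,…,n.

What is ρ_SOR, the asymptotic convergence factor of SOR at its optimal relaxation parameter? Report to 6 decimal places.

ρ_SOR = 0.860932

spectrum of D⁻¹(L+U) = {cos(kπ/42) : 1≤k≤41}; ρ_J = cos(π/42) = 0.997204.
1 − cos²(π/42) = sin²(π/42) ⇒ √(1−ρ_J²) = sin(π/42) = 0.0747301.
Young: ω* = 2/(1+√(1−ρ_J²)) = 2/(1+0.0747301) = 2/1.0747301 = 1.860932.
ρ_SOR = ω* − 1 = 1.860932 − 1 = 0.860932.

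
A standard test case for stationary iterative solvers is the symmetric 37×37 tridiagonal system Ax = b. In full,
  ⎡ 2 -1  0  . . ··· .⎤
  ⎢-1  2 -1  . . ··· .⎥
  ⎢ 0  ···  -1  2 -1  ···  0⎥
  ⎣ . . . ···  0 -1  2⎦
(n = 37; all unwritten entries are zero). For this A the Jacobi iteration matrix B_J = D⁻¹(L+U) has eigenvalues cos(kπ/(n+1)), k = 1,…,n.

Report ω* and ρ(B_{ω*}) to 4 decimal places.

½·tridiag(1,0,1) at n=37: λ_k = cos(kπ/38); max |λ| at k=1 ⇒ ρ_J = cos(π/38) ≈ 0.9966.
√(1 − cos²(π/38)) = sin(π/38) ≈ 0.08258.
ω* = 2/(1+0.08258) = 1.8474
At ω = 1.8474 every |λ(B_ω)| = ω−1, so ρ_SOR = 0.8474.

ω* = 1.8474, ρ_SOR = 0.8474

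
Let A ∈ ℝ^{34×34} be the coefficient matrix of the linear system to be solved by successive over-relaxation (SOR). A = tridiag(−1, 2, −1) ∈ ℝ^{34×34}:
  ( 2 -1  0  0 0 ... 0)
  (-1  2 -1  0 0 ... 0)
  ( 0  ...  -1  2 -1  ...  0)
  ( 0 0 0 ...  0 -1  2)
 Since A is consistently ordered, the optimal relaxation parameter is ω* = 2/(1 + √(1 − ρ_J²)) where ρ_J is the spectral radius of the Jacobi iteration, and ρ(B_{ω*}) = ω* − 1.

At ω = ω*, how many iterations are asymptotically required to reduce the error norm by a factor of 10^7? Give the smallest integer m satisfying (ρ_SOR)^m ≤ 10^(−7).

m = 90

½·tridiag(1,0,1) at n=34: λ_k = cos(kπ/35); max |λ| at k=1 ⇒ ρ_J = cos(π/35) ≈ 0.9959743.
√(1 − cos²(π/35)) = sin(π/35) ≈ 0.0896393.
ω* = 2/(1 + 0.0896393) = 2/1.0896393 = 1.8354698.
and ρ(B_{ω*}) = 1.8354698 − 1 = 0.8354698.
For 7 digits: m = 7·ln10 / (−ln 0.8354698) = 16.1181/0.179761 = 89.664; round up → m = 90.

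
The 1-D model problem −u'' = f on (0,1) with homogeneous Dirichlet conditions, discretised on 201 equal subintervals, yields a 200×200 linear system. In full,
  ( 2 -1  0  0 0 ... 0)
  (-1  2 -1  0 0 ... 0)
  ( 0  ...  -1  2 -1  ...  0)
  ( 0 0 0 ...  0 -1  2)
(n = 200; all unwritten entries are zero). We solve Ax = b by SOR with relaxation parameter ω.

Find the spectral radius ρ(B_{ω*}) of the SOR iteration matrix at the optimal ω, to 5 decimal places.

With n=200, ρ(Jacobi) = cos(π/201) = 0.99988.
root = sin(π/201) = 0.015629  (since 1−cos² = sin²).
ω* = 2/(1+0.015629) = 1.96922
[ρ_SOR] ω* − 1 = 0.96922.

ρ_SOR = 0.96922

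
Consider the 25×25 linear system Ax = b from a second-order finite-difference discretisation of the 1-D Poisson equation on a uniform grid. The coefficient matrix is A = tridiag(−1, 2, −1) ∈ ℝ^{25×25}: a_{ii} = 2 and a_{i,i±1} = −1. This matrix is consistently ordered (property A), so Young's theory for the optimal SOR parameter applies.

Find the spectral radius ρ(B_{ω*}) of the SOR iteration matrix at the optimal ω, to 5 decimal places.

With n=25, ρ(Jacobi) = cos(π/26) = 0.99271.
root = sin(π/26) = 0.120537  (since 1−cos² = sin²).
ω* = 2/(1 + 0.120537) = 2/1.120537 = 1.78486.
ρ_SOR = ω* − 1 ≈ 0.78486.

ρ_SOR = 0.78486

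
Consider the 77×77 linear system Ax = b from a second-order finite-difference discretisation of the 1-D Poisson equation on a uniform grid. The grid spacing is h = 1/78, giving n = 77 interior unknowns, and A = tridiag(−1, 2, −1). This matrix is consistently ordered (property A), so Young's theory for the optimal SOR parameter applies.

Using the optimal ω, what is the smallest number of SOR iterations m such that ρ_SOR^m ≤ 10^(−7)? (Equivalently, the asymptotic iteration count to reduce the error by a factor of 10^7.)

m = 201

[ρ_J] n=77: ρ(B_J) = cos(π/(n+1)) = cos(π/78) = 0.9991890.
1 − cos²(π/78) = sin²(π/78) ⇒ √(1−ρ_J²) = sin(π/78) = 0.0402659.
So ω* = 2/1.0402659 = 1.9225854 (Young).
ρ_SOR = ω* − 1 ≈ 0.9225854.
Need (0.9225854)^m ≤ 10^(−7): m ≥ 7·ln10/|ln 0.9225854| = 16.1181/0.0805753 = 200.038 ⇒ m = 201.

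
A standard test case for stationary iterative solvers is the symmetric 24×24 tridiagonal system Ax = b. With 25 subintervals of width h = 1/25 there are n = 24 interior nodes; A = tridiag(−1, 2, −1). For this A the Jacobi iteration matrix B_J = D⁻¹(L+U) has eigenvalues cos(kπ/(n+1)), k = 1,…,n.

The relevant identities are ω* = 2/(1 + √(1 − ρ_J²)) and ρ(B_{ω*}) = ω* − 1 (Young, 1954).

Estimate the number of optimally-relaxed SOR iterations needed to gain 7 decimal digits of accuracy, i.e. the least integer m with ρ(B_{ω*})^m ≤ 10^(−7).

spectrum of D⁻¹(L+U) = {cos(kπ/25) : 1≤k≤24}; ρ_J = cos(π/25) = 0.9921147.
√(1 − cos²(π/25)) = sin(π/25) ≈ 0.1253332.
ω* = 2/(1 + 0.1253332) = 2/1.1253332 = 1.7772514.
ρ_SOR = ω* − 1 ≈ 0.7772514.
(0.7772514)^m ≤ 10^{−7}  ⇒  m·ln(0.7772514) ≤ −7·ln10  ⇒  m ≥ 63.963  ⇒  m = 64

m = 64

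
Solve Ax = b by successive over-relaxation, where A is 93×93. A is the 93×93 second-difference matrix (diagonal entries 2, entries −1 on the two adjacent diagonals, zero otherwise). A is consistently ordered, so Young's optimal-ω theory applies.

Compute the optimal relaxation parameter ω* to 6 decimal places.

ω* = 1.935331

ρ_J = max_k |cos(kπ/94)| = cos(π/94) = 0.999442
1 − cos²(π/94) = sin²(π/94) ⇒ √(1−ρ_J²) = sin(π/94) = 0.0334150.
ω* = 2 / (1 + 0.0334150) = 2 / 1.0334150 ≈ 1.935331.
ρ(B_{ω*}) = ω*−1 = 0.935331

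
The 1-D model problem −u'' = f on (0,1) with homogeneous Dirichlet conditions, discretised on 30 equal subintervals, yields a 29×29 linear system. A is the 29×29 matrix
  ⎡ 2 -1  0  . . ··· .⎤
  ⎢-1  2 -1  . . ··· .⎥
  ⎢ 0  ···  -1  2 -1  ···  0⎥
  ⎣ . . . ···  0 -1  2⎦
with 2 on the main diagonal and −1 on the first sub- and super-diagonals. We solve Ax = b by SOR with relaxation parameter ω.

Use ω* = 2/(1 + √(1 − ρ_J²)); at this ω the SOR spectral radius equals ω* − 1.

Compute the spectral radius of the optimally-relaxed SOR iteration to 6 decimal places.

ρ_SOR = 0.810727

[ρ_J] n=29: ρ(B_J) = cos(π/(n+1)) = cos(π/30) = 0.994522.
√(1 − cos²(π/30)) = sin(π/30) ≈ 0.1045285.
[ω*] 2 ÷ (1 + 0.1045285) = 2 ÷ 1.1045285 = 1.810727.
ρ(B_{ω*}) = ω*−1 = 0.810727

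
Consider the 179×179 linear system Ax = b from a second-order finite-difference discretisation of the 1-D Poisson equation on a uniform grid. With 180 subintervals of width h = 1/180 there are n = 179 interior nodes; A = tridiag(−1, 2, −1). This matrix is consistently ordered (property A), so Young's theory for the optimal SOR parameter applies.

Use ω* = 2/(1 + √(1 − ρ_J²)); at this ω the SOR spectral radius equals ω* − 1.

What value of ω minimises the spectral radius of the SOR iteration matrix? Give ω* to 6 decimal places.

ρ_J = max_k |cos(kπ/180)| = cos(π/180) = 0.999848
√(1 − cos²(π/180)) = sin(π/180) ≈ 0.0174524.
ω* = 2/(1 + 0.0174524) = 2/1.0174524 = 1.965694.
[ρ_SOR] ω* − 1 = 0.965694.

ω* = 1.965694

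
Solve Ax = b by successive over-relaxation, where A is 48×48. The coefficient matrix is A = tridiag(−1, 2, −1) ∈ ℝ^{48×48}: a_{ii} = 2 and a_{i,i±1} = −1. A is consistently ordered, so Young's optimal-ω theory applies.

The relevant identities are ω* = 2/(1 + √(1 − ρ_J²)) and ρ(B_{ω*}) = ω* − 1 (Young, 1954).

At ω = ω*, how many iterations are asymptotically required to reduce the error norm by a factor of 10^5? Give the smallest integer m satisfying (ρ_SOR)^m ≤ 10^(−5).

m = 90

[ρ_J] n=48: ρ(B_J) = cos(π/(n+1)) = cos(π/49) = 0.9979454.
√(1 − cos²(π/49)) = sin(π/49) ≈ 0.0640702.
ω* = 2/(1+0.0640702) = 1.8795752
ρ_SOR = ω* − 1 = 1.8795752 − 1 = 0.8795752.
m ≥ 5·ln10 / (−ln 0.8795752) = 89.723; smallest integer m = 90.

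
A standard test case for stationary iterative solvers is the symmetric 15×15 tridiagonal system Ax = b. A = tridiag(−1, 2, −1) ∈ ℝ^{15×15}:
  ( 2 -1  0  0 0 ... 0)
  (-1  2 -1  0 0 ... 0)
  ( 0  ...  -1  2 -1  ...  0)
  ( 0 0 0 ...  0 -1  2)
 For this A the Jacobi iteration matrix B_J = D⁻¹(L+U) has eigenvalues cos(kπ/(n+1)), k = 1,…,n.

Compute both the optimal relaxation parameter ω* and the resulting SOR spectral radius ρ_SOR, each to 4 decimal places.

ω* = 1.6735, ρ_SOR = 0.6735

With n=15, ρ(Jacobi) = cos(π/16) = 0.9808.
√(1−ρ_J²) = |sin(π/16)| = 0.19509
Young: ω* = 2/(1+√(1−ρ_J²)) = 2/(1+0.19509) = 2/1.19509 = 1.6735.
ρ(B_{ω*}) = ω*−1 = 0.6735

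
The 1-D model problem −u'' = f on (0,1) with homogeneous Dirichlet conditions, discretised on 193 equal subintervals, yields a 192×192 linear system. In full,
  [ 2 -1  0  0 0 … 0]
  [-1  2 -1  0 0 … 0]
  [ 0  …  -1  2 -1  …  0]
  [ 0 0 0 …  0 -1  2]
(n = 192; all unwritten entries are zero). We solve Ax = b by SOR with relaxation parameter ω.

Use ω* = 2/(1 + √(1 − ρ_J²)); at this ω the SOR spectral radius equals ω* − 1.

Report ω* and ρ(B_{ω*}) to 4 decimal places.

[ρ_J] n=192: ρ(B_J) = cos(π/(n+1)) = cos(π/193) = 0.9999.
√(1−ρ_J²) simplifies to sin(π/193) = 0.01628.
ω* = 2 / (1 + 0.01628) = 2 / 1.01628 ≈ 1.9680.
and ρ(B_{ω*}) = 1.9680 − 1 = 0.9680.

ω* = 1.9680, ρ_SOR = 0.9680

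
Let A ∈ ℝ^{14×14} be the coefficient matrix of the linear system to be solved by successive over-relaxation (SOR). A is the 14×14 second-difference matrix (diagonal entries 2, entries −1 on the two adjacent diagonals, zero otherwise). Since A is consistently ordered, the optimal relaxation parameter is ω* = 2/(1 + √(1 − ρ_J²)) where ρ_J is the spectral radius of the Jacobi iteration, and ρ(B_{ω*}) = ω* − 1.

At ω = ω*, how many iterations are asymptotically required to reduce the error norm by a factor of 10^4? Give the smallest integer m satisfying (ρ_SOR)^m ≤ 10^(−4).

m = 22

With n=14, ρ(Jacobi) = cos(π/15) = 0.9781476.
√(1−ρ_J²) = |sin(π/15)| = 0.2079117
ω* = 2/(1+0.2079117) = 1.6557502
ρ_SOR = ω* − 1 = 1.6557502 − 1 = 0.6557502.
(0.6557502)^m ≤ 10^{−4}  ⇒  m·ln(0.6557502) ≤ −4·ln10  ⇒  m ≥ 21.827  ⇒  m = 22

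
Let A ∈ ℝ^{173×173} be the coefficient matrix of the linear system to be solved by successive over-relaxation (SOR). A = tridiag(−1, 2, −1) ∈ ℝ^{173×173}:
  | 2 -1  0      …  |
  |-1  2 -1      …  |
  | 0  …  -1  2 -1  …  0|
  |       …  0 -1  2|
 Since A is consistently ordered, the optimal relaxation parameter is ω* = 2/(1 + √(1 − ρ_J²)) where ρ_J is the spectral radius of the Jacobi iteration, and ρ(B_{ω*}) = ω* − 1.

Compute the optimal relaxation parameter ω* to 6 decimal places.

[ρ_J] n=173: ρ(B_J) = cos(π/(n+1)) = cos(π/174) = 0.999837.
root = sin(π/174) = 0.0180541  (since 1−cos² = sin²).
Young: ω* = 2/(1+√(1−ρ_J²)) = 2/(1+0.0180541) = 2/1.0180541 = 1.964532.
At ω = 1.964532 every |λ(B_ω)| = ω−1, so ρ_SOR = 0.964532.

ω* = 1.964532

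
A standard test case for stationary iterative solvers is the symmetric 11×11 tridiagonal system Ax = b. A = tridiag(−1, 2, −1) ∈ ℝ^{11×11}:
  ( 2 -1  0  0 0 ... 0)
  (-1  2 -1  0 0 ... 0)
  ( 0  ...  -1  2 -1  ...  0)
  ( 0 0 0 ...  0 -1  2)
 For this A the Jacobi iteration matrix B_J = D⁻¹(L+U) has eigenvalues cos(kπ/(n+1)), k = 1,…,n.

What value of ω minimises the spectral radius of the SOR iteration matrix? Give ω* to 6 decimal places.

ω* = 1.588791

B_J for the 11×11 system has eigenvalues cos(kπ/12); ρ_J = cos(π/12) = 0.965926.
√(1−ρ_J²) = |sin(π/12)| = 0.2588190
[ω*] 2 ÷ (1 + 0.2588190) = 2 ÷ 1.2588190 = 1.588791.
Hence ρ(B_{ω*}) = 1.588791 − 1 = 0.588791.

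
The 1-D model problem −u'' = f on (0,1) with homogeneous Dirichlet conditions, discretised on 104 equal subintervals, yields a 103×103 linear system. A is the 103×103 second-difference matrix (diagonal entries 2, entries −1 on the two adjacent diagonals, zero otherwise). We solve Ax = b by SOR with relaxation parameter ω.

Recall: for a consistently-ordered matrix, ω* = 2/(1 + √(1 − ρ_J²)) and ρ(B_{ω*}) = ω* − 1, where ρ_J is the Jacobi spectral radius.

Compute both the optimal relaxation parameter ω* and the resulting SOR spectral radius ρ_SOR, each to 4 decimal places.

ω* = 1.9414, ρ_SOR = 0.9414

ρ_J = max_k |cos(kπ/104)| = cos(π/104) = 0.9995
√(1−ρ_J²) = |sin(π/104)| = 0.03020
ω* = 2/(1+0.03020) = 1.9414
At ω = 1.9414 every |λ(B_ω)| = ω−1, so ρ_SOR = 0.9414.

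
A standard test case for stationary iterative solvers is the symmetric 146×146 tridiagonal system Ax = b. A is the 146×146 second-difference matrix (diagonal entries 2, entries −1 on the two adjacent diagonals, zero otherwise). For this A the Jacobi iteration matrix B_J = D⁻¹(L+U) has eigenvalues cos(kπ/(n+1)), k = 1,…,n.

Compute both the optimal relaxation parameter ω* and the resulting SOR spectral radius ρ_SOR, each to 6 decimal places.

B_J for the 146×146 system has eigenvalues cos(kπ/147); ρ_J = cos(π/147) = 0.999772.
root = sin(π/147) = 0.0213698  (since 1−cos² = sin²).
[ω*] 2 ÷ (1 + 0.0213698) = 2 ÷ 1.0213698 = 1.958155.
At ω = 1.958155 every |λ(B_ω)| = ω−1, so ρ_SOR = 0.958155.

ω* = 1.958155, ρ_SOR = 0.958155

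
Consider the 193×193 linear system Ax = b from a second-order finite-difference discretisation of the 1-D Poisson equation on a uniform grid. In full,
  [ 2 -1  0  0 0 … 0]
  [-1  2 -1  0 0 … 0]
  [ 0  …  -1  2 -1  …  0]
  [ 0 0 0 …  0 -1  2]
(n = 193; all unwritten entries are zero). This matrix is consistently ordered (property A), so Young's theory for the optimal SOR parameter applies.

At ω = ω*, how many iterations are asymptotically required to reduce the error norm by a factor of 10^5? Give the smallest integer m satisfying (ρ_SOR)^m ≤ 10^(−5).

½·tridiag(1,0,1) at n=193: λ_k = cos(kπ/194); max |λ| at k=1 ⇒ ρ_J = cos(π/194) ≈ 0.9998689.
√(1−ρ_J²) = |sin(π/194)| = 0.0161931
Then 2/(1+√(1−ρ_J²)) = 2/(1+0.0161931); ω* = 2/1.0161931 = 1.9681299.
ρ(B_{ω*}) = ω*−1 = 0.9681299
5·ln10 = 11.5129; −ln(0.9681299) = 0.032389; m = ⌈11.5129/0.032389⌉ = ⌈355.457⌉ = 356.

m = 356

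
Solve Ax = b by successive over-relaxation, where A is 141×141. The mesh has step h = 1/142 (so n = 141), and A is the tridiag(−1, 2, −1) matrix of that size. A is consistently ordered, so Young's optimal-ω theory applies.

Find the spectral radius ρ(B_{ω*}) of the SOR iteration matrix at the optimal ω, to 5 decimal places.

ρ_J = max_k |cos(kπ/142)| = cos(π/142) = 0.99976
1 − cos²(π/142) = sin²(π/142) ⇒ √(1−ρ_J²) = sin(π/142) = 0.022122.
ω* = 2/(1+0.022122) = 1.95671
and ρ(B_{ω*}) = 1.95671 − 1 = 0.95671.

ρ_SOR = 0.95671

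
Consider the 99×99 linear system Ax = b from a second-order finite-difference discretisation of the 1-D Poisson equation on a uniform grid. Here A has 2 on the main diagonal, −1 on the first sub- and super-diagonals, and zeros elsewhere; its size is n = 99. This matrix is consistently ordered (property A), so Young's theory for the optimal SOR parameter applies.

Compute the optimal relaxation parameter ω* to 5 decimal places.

ω* = 1.93909

½·tridiag(1,0,1) at n=99: λ_k = cos(kπ/100); max |λ| at k=1 ⇒ ρ_J = cos(π/100) ≈ 0.99951.
√(1−ρ_J²) simplifies to sin(π/100) = 0.031411.
ω* = 2/(1 + 0.031411) = 2/1.031411 = 1.93909.
[ρ_SOR] ω* − 1 = 0.93909.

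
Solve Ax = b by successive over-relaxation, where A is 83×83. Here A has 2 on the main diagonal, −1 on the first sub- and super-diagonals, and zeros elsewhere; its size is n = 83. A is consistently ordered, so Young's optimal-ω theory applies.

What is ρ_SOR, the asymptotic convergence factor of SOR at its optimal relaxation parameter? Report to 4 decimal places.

ρ_SOR = 0.9279

n=83: λ(B_J) = 1 − λ(A)/2 = cos(kπ/84); k=1 gives ρ_J = 0.9993.
√(1 − cos²(π/84)) = sin(π/84) ≈ 0.03739.
Young: ω* = 2/(1+√(1−ρ_J²)) = 2/(1+0.03739) = 2/1.03739 = 1.9279.
At ω = 1.9279 every |λ(B_ω)| = ω−1, so ρ_SOR = 0.9279.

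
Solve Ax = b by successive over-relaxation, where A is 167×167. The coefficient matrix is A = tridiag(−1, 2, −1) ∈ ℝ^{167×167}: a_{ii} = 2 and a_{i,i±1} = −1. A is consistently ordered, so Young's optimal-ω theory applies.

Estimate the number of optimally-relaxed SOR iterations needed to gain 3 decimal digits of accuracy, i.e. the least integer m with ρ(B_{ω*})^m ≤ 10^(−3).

½·tridiag(1,0,1) at n=167: λ_k = cos(kπ/168); max |λ| at k=1 ⇒ ρ_J = cos(π/168) ≈ 0.9998252.
1 − cos²(π/168) = sin²(π/168) ⇒ √(1−ρ_J²) = sin(π/168) = 0.0186989.
[ω*] 2 ÷ (1 + 0.0186989) = 2 ÷ 1.0186989 = 1.9632887.
Hence ρ(B_{ω*}) = 1.9632887 − 1 = 0.9632887.
3·ln10 = 6.90776; −ln(0.9632887) = 0.0374021; m = ⌈6.90776/0.0374021⌉ = ⌈184.689⌉ = 185.

m = 185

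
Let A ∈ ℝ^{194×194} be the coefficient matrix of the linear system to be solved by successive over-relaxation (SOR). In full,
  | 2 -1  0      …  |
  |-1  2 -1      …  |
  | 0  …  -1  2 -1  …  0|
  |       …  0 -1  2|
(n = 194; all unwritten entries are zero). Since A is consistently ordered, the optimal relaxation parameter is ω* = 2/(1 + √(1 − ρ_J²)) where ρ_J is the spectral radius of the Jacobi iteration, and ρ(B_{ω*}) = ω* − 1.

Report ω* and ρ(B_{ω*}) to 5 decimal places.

ω* = 1.96829, ρ_SOR = 0.96829

spectrum of D⁻¹(L+U) = {cos(kπ/195) : 1≤k≤194}; ρ_J = cos(π/195) = 0.99987.
1 − cos²(π/195) = sin²(π/195) ⇒ √(1−ρ_J²) = sin(π/195) = 0.016110.
[ω*] 2 ÷ (1 + 0.016110) = 2 ÷ 1.016110 = 1.96829.
ρ_SOR = ω* − 1 = 1.96829 − 1 = 0.96829.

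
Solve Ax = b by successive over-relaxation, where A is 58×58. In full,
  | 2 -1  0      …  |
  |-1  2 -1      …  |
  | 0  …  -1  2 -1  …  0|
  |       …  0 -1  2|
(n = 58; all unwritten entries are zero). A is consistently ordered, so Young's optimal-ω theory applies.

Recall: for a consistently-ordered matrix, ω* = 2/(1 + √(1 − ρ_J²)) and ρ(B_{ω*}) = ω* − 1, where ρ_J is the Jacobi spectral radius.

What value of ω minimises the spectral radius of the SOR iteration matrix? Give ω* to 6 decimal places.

ω* = 1.898935

[ρ_J] n=58: ρ(B_J) = cos(π/(n+1)) = cos(π/59) = 0.998583.
1 − cos²(π/59) = sin²(π/59) ⇒ √(1−ρ_J²) = sin(π/59) = 0.0532222.
ω* = 2 / (1 + 0.0532222) = 2 / 1.0532222 ≈ 1.898935.
At ω = 1.898935 every |λ(B_ω)| = ω−1, so ρ_SOR = 0.898935.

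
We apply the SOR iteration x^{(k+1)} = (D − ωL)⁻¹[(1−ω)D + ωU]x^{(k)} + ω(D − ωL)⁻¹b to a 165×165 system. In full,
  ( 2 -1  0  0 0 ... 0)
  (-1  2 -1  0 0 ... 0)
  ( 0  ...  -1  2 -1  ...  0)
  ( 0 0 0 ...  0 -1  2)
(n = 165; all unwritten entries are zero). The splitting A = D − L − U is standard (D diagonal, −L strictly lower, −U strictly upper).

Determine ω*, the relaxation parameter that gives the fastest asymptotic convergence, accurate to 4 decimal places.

ω* = 1.9629

With n=165, ρ(Jacobi) = cos(π/166) = 0.9998.
√(1−ρ_J²) = |sin(π/166)| = 0.01892
[ω*] 2 ÷ (1 + 0.01892) = 2 ÷ 1.01892 = 1.9629.
ρ_SOR = ω* − 1 ≈ 0.9629.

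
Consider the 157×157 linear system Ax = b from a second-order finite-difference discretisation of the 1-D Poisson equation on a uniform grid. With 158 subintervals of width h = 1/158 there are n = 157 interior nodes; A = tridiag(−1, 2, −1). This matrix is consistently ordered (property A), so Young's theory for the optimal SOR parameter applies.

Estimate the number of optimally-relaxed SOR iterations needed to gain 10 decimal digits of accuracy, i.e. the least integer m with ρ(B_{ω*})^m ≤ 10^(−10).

B_J for the 157×157 system has eigenvalues cos(kπ/158); ρ_J = cos(π/158) = 0.9998023.
root = sin(π/158) = 0.0198822  (since 1−cos² = sin²).
Young: ω* = 2/(1+√(1−ρ_J²)) = 2/(1+0.0198822) = 2/1.0198822 = 1.9610108.
Hence ρ(B_{ω*}) = 1.9610108 − 1 = 0.9610108.
m ≥ 10·ln10 / (−ln 0.9610108) = 578.982; smallest integer m = 579.

m = 579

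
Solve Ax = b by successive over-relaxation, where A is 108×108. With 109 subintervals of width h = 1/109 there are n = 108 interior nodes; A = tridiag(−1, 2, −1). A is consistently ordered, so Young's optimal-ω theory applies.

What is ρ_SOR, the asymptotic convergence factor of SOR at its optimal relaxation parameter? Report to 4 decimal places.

ρ_SOR = 0.9440

n=108: λ(B_J) = 1 − λ(A)/2 = cos(kπ/109); k=1 gives ρ_J = 0.9996.
root = sin(π/109) = 0.02882  (since 1−cos² = sin²).
So ω* = 2/1.02882 = 1.9440 (Young).
and ρ(B_{ω*}) = 1.9440 − 1 = 0.9440.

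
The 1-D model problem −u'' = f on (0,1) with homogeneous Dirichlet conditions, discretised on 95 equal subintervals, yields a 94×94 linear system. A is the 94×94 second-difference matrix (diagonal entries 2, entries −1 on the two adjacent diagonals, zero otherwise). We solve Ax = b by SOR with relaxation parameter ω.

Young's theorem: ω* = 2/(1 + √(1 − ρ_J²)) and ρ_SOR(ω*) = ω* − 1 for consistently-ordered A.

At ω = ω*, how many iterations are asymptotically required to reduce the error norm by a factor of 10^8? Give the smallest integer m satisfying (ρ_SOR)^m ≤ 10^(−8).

[ρ_J] n=94: ρ(B_J) = cos(π/(n+1)) = cos(π/95) = 0.9994533.
√(1−ρ_J²) = |sin(π/95)| = 0.0330634
So ω* = 2/1.0330634 = 1.9359896 (Young).
Hence ρ(B_{ω*}) = 1.9359896 − 1 = 0.9359896.
Need (0.9359896)^m ≤ 10^(−8): m ≥ 8·ln10/|ln 0.9359896| = 18.4207/0.0661509 = 278.465 ⇒ m = 279.

m = 279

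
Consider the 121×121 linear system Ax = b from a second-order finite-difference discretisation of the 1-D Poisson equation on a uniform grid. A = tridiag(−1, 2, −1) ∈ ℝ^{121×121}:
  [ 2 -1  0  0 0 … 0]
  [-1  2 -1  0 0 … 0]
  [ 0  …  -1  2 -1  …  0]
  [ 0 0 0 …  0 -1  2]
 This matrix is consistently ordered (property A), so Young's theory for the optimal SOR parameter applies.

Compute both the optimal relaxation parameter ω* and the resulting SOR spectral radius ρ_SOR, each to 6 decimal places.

½·tridiag(1,0,1) at n=121: λ_k = cos(kπ/122); max |λ| at k=1 ⇒ ρ_J = cos(π/122) ≈ 0.999668.
√(1−ρ_J²) = |sin(π/122)| = 0.0257479
ω* = 2 / (1 + 0.0257479) = 2 / 1.0257479 ≈ 1.949797.
At ω = 1.949797 every |λ(B_ω)| = ω−1, so ρ_SOR = 0.949797.

ω* = 1.949797, ρ_SOR = 0.949797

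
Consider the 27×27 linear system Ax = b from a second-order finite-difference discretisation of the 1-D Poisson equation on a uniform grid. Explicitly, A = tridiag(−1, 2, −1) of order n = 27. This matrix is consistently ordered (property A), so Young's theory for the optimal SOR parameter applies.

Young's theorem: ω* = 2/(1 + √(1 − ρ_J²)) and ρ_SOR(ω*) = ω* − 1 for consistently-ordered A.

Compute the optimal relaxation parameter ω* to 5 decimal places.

ω* = 1.79862

n=27: λ(B_J) = 1 − λ(A)/2 = cos(kπ/28); k=1 gives ρ_J = 0.99371.
√(1−ρ_J²) = |sin(π/28)| = 0.111964
ω* = 2/(1 + 0.111964) = 2/1.111964 = 1.79862.
and ρ(B_{ω*}) = 1.79862 − 1 = 0.79862.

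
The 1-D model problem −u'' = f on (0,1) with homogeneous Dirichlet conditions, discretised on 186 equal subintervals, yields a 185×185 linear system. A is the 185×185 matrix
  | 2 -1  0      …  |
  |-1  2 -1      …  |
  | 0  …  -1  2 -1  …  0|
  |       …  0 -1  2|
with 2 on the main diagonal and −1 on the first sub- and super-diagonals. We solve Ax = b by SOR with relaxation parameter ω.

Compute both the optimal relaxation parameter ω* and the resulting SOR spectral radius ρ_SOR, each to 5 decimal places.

spectrum of D⁻¹(L+U) = {cos(kπ/186) : 1≤k≤185}; ρ_J = cos(π/186) = 0.99986.
√(1 − cos²(π/186)) = sin(π/186) ≈ 0.016889.
[ω*] 2 ÷ (1 + 0.016889) = 2 ÷ 1.016889 = 1.96678.
[ρ_SOR] ω* − 1 = 0.96678.

ω* = 1.96678, ρ_SOR = 0.96678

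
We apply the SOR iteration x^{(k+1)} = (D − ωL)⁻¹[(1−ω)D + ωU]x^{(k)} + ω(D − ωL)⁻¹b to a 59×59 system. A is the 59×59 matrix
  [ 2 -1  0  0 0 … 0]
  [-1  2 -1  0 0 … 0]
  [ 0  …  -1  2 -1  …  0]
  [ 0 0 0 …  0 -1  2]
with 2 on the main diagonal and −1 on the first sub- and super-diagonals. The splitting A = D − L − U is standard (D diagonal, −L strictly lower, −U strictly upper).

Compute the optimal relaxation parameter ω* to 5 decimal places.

ω* = 1.90053

spectrum of D⁻¹(L+U) = {cos(kπ/60) : 1≤k≤59}; ρ_J = cos(π/60) = 0.99863.
√(1 − cos²(π/60)) = sin(π/60) ≈ 0.052336.
[ω*] 2 ÷ (1 + 0.052336) = 2 ÷ 1.052336 = 1.90053.
[ρ_SOR] ω* − 1 = 0.90053.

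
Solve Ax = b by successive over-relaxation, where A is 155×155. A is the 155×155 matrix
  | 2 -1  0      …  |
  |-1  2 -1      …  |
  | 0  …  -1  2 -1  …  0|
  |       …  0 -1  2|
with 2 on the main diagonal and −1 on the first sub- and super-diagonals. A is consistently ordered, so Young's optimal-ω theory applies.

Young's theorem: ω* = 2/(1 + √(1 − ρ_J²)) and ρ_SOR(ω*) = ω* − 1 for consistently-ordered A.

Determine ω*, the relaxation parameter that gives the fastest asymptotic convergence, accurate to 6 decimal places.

ω* = 1.960521

½·tridiag(1,0,1) at n=155: λ_k = cos(kπ/156); max |λ| at k=1 ⇒ ρ_J = cos(π/156) ≈ 0.999797.
1 − cos²(π/156) = sin²(π/156) ⇒ √(1−ρ_J²) = sin(π/156) = 0.0201371.
Young: ω* = 2/(1+√(1−ρ_J²)) = 2/(1+0.0201371) = 2/1.0201371 = 1.960521.
and ρ(B_{ω*}) = 1.960521 − 1 = 0.960521.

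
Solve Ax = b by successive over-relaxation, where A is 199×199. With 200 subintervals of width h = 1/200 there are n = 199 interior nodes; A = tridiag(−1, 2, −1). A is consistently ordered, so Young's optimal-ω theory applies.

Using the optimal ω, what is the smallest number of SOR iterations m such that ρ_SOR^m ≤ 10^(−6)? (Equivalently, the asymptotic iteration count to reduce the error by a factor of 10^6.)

B_J for the 199×199 system has eigenvalues cos(kπ/200); ρ_J = cos(π/200) = 0.9998766.
root = sin(π/200) = 0.0157073  (since 1−cos² = sin²).
ω* = 2/(1 + 0.0157073) = 2/1.0157073 = 1.9690712.
ρ_SOR = ω* − 1 ≈ 0.9690712.
Need (0.9690712)^m ≤ 10^(−6): m ≥ 6·ln10/|ln 0.9690712| = 13.8155/0.0314172 = 439.743 ⇒ m = 440.

m = 440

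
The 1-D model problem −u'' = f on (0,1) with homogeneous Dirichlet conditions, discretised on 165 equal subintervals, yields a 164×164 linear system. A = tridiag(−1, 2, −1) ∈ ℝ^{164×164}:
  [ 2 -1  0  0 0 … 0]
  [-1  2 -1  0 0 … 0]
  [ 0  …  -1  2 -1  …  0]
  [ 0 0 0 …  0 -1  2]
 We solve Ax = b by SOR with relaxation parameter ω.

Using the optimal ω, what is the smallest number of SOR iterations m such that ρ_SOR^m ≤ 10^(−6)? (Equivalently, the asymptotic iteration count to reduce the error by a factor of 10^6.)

m = 363

B_J for the 164×164 system has eigenvalues cos(kπ/165); ρ_J = cos(π/165) = 0.9998187.
root = sin(π/165) = 0.0190388  (since 1−cos² = sin²).
Young: ω* = 2/(1+√(1−ρ_J²)) = 2/(1+0.0190388) = 2/1.0190388 = 1.9626338.
ρ(B_{ω*}) = ω*−1 = 0.9626338
ρ_SOR^m ≤ 10^(−6) ⇔ m ≥ 6·ln10/(−ln 0.9626338) = 13.8155/0.0380822 = 362.781; m = ⌈362.781⌉ = 363.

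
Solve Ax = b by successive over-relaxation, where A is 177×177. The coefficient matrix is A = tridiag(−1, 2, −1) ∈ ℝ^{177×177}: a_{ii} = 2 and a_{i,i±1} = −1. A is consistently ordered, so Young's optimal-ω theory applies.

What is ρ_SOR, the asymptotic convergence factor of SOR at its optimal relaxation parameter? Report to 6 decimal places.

n=177: λ(B_J) = 1 − λ(A)/2 = cos(kπ/178); k=1 gives ρ_J = 0.999844.
1 − cos²(π/178) = sin²(π/178) ⇒ √(1−ρ_J²) = sin(π/178) = 0.0176485.
ω* = 2/(1 + 0.0176485) = 2/1.0176485 = 1.965315.
At ω = 1.965315 every |λ(B_ω)| = ω−1, so ρ_SOR = 0.965315.

ρ_SOR = 0.965315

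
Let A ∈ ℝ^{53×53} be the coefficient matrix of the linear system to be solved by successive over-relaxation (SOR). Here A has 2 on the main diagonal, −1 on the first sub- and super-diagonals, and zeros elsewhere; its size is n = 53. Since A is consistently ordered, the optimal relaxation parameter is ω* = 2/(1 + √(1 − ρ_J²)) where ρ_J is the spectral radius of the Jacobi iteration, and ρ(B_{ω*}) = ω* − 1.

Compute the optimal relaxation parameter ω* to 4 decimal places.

ω* = 1.8901

½·tridiag(1,0,1) at n=53: λ_k = cos(kπ/54); max |λ| at k=1 ⇒ ρ_J = cos(π/54) ≈ 0.9983.
1 − cos²(π/54) = sin²(π/54) ⇒ √(1−ρ_J²) = sin(π/54) = 0.05814.
ω* = 2/(1+0.05814) = 1.8901
ρ_SOR = ω* − 1 = 1.8901 − 1 = 0.8901.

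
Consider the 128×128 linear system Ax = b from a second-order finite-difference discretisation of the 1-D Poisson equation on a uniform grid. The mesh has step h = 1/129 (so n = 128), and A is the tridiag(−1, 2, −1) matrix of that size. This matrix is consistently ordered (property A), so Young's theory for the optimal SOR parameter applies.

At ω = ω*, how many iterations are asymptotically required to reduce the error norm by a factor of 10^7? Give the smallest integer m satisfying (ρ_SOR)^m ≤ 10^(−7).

½·tridiag(1,0,1) at n=128: λ_k = cos(kπ/129); max |λ| at k=1 ⇒ ρ_J = cos(π/129) ≈ 0.9997035.
root = sin(π/129) = 0.0243510  (since 1−cos² = sin²).
Young: ω* = 2/(1+√(1−ρ_J²)) = 2/(1+0.0243510) = 2/1.0243510 = 1.9524558.
At ω = 1.9524558 every |λ(B_ω)| = ω−1, so ρ_SOR = 0.9524558.
m ≥ 7·ln10 / (−ln 0.9524558) = 330.888; smallest integer m = 331.

m = 331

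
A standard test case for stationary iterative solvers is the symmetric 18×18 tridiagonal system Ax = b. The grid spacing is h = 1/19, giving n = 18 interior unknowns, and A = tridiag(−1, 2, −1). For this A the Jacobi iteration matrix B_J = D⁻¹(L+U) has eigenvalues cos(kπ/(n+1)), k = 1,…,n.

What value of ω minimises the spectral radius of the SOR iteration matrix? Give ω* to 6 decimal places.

ω* = 1.717336

B_J for the 18×18 system has eigenvalues cos(kπ/19); ρ_J = cos(π/19) = 0.986361.
√(1−ρ_J²) simplifies to sin(π/19) = 0.1645946.
So ω* = 2/1.1645946 = 1.717336 (Young).
and ρ(B_{ω*}) = 1.717336 − 1 = 0.717336.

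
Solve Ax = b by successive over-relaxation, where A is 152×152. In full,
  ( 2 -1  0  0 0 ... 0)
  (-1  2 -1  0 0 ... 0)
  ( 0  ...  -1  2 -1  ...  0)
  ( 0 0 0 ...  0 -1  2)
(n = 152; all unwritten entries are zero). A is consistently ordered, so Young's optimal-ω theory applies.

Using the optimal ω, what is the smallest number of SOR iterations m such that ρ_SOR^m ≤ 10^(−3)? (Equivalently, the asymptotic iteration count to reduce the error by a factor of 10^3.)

[ρ_J] n=152: ρ(B_J) = cos(π/(n+1)) = cos(π/153) = 0.9997892.
1 − cos²(π/153) = sin²(π/153) ⇒ √(1−ρ_J²) = sin(π/153) = 0.0205318.
Then 2/(1+√(1−ρ_J²)) = 2/(1+0.0205318); ω* = 2/1.0205318 = 1.9597625.
ρ(B_{ω*}) = ω*−1 = 0.9597625
(0.9597625)^m ≤ 10^{−3}  ⇒  m·ln(0.9597625) ≤ −3·ln10  ⇒  m ≥ 168.197  ⇒  m = 169

m = 169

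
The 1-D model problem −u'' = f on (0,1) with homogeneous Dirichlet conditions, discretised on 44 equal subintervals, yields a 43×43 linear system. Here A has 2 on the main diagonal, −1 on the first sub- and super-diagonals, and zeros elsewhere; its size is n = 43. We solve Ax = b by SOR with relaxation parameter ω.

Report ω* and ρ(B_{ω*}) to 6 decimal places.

ω* = 1.866822, ρ_SOR = 0.866822

With n=43, ρ(Jacobi) = cos(π/44) = 0.997452.
√(1−ρ_J²) = |sin(π/44)| = 0.0713392
ω* = 2/(1+0.0713392) = 1.866822
and ρ(B_{ω*}) = 1.866822 − 1 = 0.866822.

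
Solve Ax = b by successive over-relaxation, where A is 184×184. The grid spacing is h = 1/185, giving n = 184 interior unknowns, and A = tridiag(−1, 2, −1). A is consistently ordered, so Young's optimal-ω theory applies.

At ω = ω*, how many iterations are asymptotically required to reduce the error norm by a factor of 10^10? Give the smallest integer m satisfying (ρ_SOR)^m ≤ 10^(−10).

With n=184, ρ(Jacobi) = cos(π/185) = 0.9998558.
√(1−ρ_J²) simplifies to sin(π/185) = 0.0169808.
Then 2/(1+√(1−ρ_J²)) = 2/(1+0.0169808); ω* = 2/1.0169808 = 1.9666055.
and ρ(B_{ω*}) = 1.9666055 − 1 = 0.9666055.
Need (0.9666055)^m ≤ 10^(−10): m ≥ 10·ln10/|ln 0.9666055| = 23.0259/0.0339648 = 677.934 ⇒ m = 678.

m = 678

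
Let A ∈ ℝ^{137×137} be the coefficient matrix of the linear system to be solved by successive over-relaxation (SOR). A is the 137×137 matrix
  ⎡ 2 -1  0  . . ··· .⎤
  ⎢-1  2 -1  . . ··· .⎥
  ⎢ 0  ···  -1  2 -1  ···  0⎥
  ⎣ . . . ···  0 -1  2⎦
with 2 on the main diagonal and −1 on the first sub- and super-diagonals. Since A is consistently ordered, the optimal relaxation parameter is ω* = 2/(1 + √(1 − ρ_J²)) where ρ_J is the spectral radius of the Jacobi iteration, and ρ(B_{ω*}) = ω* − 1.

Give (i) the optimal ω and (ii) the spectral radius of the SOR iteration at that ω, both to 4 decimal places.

[ρ_J] n=137: ρ(B_J) = cos(π/(n+1)) = cos(π/138) = 0.9997.
√(1 − cos²(π/138)) = sin(π/138) ≈ 0.02276.
[ω*] 2 ÷ (1 + 0.02276) = 2 ÷ 1.02276 = 1.9555.
ρ(B_{ω*}) = ω*−1 = 0.9555

ω* = 1.9555, ρ_SOR = 0.9555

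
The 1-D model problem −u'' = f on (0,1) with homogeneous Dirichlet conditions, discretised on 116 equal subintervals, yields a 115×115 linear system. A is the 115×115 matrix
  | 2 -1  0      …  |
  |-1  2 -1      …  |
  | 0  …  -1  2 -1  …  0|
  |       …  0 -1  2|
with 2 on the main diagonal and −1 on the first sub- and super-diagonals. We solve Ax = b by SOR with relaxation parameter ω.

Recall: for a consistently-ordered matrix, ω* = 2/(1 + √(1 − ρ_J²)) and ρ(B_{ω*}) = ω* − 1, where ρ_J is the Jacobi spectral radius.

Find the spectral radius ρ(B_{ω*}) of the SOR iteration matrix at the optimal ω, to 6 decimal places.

½·tridiag(1,0,1) at n=115: λ_k = cos(kπ/116); max |λ| at k=1 ⇒ ρ_J = cos(π/116) ≈ 0.999633.
√(1−ρ_J²) simplifies to sin(π/116) = 0.0270794.
ω* = 2/(1+0.0270794) = 1.947269
[ρ_SOR] ω* − 1 = 0.947269.

ρ_SOR = 0.947269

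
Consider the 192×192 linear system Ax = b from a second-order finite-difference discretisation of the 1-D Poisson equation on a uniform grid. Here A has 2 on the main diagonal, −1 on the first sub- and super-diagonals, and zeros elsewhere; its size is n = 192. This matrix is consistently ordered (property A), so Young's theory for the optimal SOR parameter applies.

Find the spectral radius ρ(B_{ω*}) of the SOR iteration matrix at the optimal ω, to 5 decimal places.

ρ_SOR = 0.96797

½·tridiag(1,0,1) at n=192: λ_k = cos(kπ/193); max |λ| at k=1 ⇒ ρ_J = cos(π/193) ≈ 0.99987.
√(1 − cos²(π/193)) = sin(π/193) ≈ 0.016277.
ω* = 2 / (1 + 0.016277) = 2 / 1.016277 ≈ 1.96797.
[ρ_SOR] ω* − 1 = 0.96797.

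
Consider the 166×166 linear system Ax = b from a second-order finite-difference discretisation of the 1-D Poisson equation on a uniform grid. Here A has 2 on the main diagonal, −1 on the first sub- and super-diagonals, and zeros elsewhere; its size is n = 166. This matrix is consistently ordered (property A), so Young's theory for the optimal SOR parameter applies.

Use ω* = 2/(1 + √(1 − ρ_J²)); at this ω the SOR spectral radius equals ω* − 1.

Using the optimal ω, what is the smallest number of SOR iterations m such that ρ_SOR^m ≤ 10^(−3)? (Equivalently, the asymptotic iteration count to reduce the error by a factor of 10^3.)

spectrum of D⁻¹(L+U) = {cos(kπ/167) : 1≤k≤166}; ρ_J = cos(π/167) = 0.9998231.
√(1 − cos²(π/167)) = sin(π/167) ≈ 0.0188108.
[ω*] 2 ÷ (1 + 0.0188108) = 2 ÷ 1.0188108 = 1.9630730.
[ρ_SOR] ω* − 1 = 0.9630730.
(0.9630730)^m ≤ 10^{−3}  ⇒  m·ln(0.9630730) ≤ −3·ln10  ⇒  m ≥ 183.590  ⇒  m = 184

m = 184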